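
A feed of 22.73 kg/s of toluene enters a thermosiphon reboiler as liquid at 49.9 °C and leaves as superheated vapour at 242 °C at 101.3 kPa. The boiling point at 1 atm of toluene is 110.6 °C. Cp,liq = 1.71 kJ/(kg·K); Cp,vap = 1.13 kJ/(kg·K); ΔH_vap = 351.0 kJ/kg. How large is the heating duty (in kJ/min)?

Q = 823000 kJ/min

liquid 49.9→110.6 °C: 103.8 kJ/kg
vaporisation at 110.6 °C: 351 kJ/kg
vapour 110.6→242 °C: 148.48 kJ/kg
Δh = 103.8 + 351 + 148.48 = 603.28 kJ/kg
Q = ṁ·Δh = 22.73 kg/s × 603.28 kJ/kg = 13713 kJ/s
|Q| = 13713 kW = 822750 kJ/min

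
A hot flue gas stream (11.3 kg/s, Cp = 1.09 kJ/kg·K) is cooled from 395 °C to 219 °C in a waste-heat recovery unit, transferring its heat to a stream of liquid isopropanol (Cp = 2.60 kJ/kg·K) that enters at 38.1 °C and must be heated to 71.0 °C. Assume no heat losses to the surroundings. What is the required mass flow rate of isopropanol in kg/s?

ṁ_c = 25.3 kg/s

Heat released by hot stream: Q = 11.3 × 1.09 × (395 − 219) = 2167.8 kJ/s
Energy balance on cold side (adiabatic exchanger): Q = ṁ_c·Cp_c·(T_c,out − T_c,in)
ṁ_c = 2167.8 / [2.60 × (71.0 − 38.1)] = 25.342 kg/s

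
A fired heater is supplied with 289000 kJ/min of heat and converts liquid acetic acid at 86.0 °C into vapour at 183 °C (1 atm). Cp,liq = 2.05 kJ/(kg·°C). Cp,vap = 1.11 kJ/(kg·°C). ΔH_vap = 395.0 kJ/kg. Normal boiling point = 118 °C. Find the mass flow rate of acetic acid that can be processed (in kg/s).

ṁ = 9.04 kg/s

Δh = 2.05×(118−86.0) + 395.0 + 1.11×(183−118) = 532.75 kJ/kg
Q = 289000 kJ/min = 4816.7 kJ/s = 4816.7 kJ/s
ṁ = Q/Δh = 4816.7 / 532.75 = 9.0411 kg/s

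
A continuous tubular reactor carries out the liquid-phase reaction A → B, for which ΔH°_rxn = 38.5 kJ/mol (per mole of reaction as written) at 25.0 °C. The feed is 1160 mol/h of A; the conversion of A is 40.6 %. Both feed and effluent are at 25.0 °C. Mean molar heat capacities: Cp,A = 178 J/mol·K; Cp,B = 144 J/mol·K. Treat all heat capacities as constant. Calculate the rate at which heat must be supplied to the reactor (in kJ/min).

Q_in = 302 kJ/min

Extent of reaction ξ = 0.406 × 1160 = 470.96 mol/h
Reaction term: ξ·ΔH°_rxn = 470.96 × 38.5 = 18132 kJ/h
Q = ΔH = 18132 kJ/h = 5.0367 kW
Heat supplied = 302.2 kJ/min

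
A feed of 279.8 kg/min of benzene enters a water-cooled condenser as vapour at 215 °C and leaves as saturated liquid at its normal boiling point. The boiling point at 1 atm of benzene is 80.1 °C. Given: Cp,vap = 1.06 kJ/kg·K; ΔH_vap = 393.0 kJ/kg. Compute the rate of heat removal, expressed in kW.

vapour 215→80.1 °C: -142.99 kJ/kg
condensation at 80.1 °C: -393 kJ/kg
Δh = -142.99 + -393 = -535.99 kJ/kg
Q = ṁ·Δh = 279.8 kg/min × -535.99 kJ/kg = -149970 kJ/min
|Q| = 2499.5 kW

Q_c = 2500 kW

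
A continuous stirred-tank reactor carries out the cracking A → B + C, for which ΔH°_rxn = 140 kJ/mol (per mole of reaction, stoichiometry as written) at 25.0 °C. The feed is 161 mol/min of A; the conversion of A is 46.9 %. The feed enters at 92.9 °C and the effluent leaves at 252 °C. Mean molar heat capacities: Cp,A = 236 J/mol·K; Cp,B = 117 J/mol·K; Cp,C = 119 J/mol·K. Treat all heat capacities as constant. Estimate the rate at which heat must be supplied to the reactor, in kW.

Extent of reaction ξ = 0.469 × 161 = 75.509 mol/min
Reaction term: ξ·ΔH°_rxn = 75.509 × 140 = 10571 kJ/min
Sensible, feed 92.9→25 °C: -2579.9 kJ/min
Outlet flows (mol/min): A 85.491, B 75.509, C 75.509
Sensible, products 25→252 °C: 8625.1 kJ/min
Q = ΔH = 16616 kJ/min = 276.94 kW
Heat supplied = 276.94 kW

Q_in = 277 kW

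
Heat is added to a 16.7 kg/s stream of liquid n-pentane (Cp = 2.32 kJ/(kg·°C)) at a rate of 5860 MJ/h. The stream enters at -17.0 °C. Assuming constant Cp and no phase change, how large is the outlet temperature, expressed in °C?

Q = 5860 MJ/h = 1627.8 kJ/s
ΔT = Q/(ṁ·Cp) = 1627.8/(16.7×2.32) = 42.014 K
T_out = -17.0 + 42.014 = 25.014 °C

T_out = 25.0 °C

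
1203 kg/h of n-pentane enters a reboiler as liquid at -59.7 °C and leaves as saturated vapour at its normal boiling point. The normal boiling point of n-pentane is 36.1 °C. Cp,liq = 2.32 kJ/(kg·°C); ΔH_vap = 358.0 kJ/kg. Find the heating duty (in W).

Q = 194000 W

liquid -59.7→36.1 °C: 222.26 kJ/kg
vaporisation at 36.1 °C: 358 kJ/kg
Δh = 222.26 + 358 = 580.26 kJ/kg
Q = ṁ·Δh = 1203 kg/h × 580.26 kJ/kg = 698050 kJ/h
|Q| = 193.9 kW = 193900 W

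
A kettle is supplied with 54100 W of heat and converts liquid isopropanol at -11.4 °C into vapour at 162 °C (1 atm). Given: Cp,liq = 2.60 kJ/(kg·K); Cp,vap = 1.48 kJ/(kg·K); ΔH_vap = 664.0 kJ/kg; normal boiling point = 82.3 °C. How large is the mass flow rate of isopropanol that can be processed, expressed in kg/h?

ṁ = 190 kg/h

Δh = 2.60×(82.3−-11.4) + 664.0 + 1.48×(162−82.3) = 1025.6 kJ/kg
Q = 54100 W = 54.1 kJ/s = 194760 kJ/h
ṁ = Q/Δh = 194760 / 1025.6 = 189.9 kg/h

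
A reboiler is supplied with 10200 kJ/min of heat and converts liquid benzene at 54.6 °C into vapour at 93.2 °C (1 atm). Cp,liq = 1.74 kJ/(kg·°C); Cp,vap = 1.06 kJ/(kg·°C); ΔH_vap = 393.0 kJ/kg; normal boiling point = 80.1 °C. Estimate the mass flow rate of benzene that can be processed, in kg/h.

ṁ = 1360 kg/h

Δh = 1.74×(80.1−54.6) + 393.0 + 1.06×(93.2−80.1) = 451.26 kJ/kg
Q = 10200 kJ/min = 170 kJ/s = 612000 kJ/h
ṁ = Q/Δh = 612000 / 451.26 = 1356.2 kg/h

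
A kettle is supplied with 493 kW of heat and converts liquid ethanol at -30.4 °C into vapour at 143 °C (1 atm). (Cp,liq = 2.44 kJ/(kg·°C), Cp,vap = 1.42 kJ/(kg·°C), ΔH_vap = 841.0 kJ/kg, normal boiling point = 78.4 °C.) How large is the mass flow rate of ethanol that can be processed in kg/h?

Δh = 2.44×(78.4−-30.4) + 841.0 + 1.42×(143−78.4) = 1198.2 kJ/kg
Q = 493 kW = 493 kJ/s = 1.7748e+06 kJ/h
ṁ = Q/Δh = 1.7748e+06 / 1198.2 = 1481.2 kg/h

ṁ = 1480 kg/h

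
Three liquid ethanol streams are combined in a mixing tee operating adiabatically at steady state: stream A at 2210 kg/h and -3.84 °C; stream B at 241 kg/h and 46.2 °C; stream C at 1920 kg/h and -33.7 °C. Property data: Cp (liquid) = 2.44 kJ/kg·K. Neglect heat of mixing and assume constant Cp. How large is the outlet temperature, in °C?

T_out = -14.2 °C

Energy balance with Q = 0: Σ ṁᵢCp,ᵢ(T_out − Tᵢ) = 0
Σ ṁᵢCp,ᵢTᵢ = 2210×2.44×-3.84 + 241×2.44×46.2 + 1920×2.44×-33.7 = -151420
Σ ṁᵢCp,ᵢ = 2210×2.44 + 241×2.44 + 1920×2.44 = 10665
T_out = -151420 / 10665 = -14.197 °C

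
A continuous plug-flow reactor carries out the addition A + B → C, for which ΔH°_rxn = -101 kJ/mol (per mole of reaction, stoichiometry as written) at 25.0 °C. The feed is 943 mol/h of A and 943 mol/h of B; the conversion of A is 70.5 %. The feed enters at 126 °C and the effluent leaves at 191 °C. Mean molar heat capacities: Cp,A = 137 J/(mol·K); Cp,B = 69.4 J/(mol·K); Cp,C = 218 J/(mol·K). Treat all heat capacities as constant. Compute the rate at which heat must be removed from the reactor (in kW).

Q_out = 14.8 kW

Extent of reaction ξ = 0.705 × 943 = 664.81 mol/h
Reaction term: ξ·ΔH°_rxn = 664.81 × -101 = -67146 kJ/h
Sensible, feed 126→25 °C: -19658 kJ/h
Outlet flows (mol/h): A 278.19, B 278.19, C 664.81
Sensible, products 25→191 °C: 33590 kJ/h
Q = ΔH = -53215 kJ/h = -14.782 kW
Heat removed = 14.782 kW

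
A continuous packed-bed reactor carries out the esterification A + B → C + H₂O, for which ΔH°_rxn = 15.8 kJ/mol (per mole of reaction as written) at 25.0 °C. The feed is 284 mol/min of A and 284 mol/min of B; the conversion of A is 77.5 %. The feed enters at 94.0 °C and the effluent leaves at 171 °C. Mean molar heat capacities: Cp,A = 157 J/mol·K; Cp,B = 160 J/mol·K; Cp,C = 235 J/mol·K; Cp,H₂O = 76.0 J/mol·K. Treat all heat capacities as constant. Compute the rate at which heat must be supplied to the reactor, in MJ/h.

Extent of reaction ξ = 0.775 × 284 = 220.1 mol/min
Reaction term: ξ·ΔH°_rxn = 220.1 × 15.8 = 3477.6 kJ/min
Sensible, feed 94.0→25 °C: -6211.9 kJ/min
Outlet flows (mol/min): A 63.9, B 63.9, C 220.1, H₂O 220.1
Sensible, products 25→171 °C: 12951 kJ/min
Q = ΔH = 10217 kJ/min = 170.28 kW
Heat supplied = 613.02 MJ/h

Q_in = 613 MJ/h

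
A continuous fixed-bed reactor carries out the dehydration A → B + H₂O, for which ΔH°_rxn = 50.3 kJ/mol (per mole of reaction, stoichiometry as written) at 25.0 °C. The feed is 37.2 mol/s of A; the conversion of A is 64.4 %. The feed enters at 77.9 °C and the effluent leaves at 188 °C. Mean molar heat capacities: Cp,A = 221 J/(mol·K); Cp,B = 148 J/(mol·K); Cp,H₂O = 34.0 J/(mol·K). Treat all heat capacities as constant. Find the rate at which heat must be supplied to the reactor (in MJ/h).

Q_in = 7050 MJ/h

Extent of reaction ξ = 0.644 × 37.2 = 23.957 mol/s
Reaction term: ξ·ΔH°_rxn = 23.957 × 50.3 = 1205 kJ/s
Sensible, feed 77.9→25 °C: -434.9 kJ/s
Outlet flows (mol/s): A 13.243, B 23.957, H₂O 23.957
Sensible, products 25→188 °C: 1187.8 kJ/s
Q = ΔH = 1957.9 kJ/s = 1957.9 kW
Heat supplied = 7048.4 MJ/h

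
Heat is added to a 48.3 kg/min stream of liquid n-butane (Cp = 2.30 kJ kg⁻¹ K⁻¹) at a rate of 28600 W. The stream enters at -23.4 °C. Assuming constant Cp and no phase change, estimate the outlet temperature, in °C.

T_out = -7.95 °C

Q = 28600 W = 1716 kJ/min
ΔT = Q/(ṁ·Cp) = 1716/(48.3×2.30) = 15.447 K
T_out = -23.4 + 15.447 = -7.9531 °C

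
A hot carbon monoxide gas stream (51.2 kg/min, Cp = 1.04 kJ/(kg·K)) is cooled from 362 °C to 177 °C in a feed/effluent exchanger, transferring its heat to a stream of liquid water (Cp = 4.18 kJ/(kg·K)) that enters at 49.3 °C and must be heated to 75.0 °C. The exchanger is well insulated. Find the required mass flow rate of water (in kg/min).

ṁ_c = 91.7 kg/min

Heat released by hot stream: Q = 51.2 × 1.04 × (362 − 177) = 9850.9 kJ/min
Energy balance on cold side (adiabatic exchanger): Q = ṁ_c·Cp_c·(T_c,out − T_c,in)
ṁ_c = 9850.9 / [4.18 × (75.0 − 49.3)] = 91.699 kg/min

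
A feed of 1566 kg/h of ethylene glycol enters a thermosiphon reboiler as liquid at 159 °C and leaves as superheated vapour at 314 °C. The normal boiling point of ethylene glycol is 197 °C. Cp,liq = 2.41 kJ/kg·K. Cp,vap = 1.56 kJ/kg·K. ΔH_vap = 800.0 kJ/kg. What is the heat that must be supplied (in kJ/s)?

Q = 467 kJ/s

liquid 159→197 °C: 91.58 kJ/kg
vaporisation at 197 °C: 800 kJ/kg
vapour 197→314 °C: 182.52 kJ/kg
Δh = 91.58 + 800 + 182.52 = 1074.1 kJ/kg
Q = ṁ·Δh = 1566 kg/h × 1074.1 kJ/kg = 1.682e+06 kJ/h
|Q| = 467.23 kW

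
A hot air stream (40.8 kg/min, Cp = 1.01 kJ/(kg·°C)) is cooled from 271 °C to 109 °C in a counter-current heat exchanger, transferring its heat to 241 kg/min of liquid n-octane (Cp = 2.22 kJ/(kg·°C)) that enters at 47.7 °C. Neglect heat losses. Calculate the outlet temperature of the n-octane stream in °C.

T_c,out = 60.2 °C

Heat released by hot stream: Q = 40.8 × 1.01 × (271 − 109) = 6675.7 kJ/min
Energy balance on cold side (adiabatic exchanger): Q = ṁ_c·Cp_c·(T_c,out − T_c,in)
T_c,out = 47.7 + 6675.7/(241 × 2.22) = 60.177 °C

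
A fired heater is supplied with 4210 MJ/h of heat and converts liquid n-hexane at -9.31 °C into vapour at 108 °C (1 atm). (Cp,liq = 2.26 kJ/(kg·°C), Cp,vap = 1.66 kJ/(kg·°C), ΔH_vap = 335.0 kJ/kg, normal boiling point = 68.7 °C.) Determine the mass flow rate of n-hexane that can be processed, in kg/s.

ṁ = 2.03 kg/s

Δh = 2.26×(68.7−-9.31) + 335.0 + 1.66×(108−68.7) = 576.54 kJ/kg
Q = 4210 MJ/h = 1169.4 kJ/s = 1169.4 kJ/s
ṁ = Q/Δh = 1169.4 / 576.54 = 2.0284 kg/s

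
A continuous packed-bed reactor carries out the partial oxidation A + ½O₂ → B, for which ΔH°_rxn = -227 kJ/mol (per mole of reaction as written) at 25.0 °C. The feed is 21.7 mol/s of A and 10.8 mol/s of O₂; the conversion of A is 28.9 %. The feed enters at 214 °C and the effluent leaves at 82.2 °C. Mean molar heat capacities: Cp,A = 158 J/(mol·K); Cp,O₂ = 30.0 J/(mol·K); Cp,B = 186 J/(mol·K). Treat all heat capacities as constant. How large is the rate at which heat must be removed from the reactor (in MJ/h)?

Extent of reaction ξ = 0.289 × 21.7 = 6.2713 mol/s
Reaction term: ξ·ΔH°_rxn = 6.2713 × -227 = -1423.6 kJ/s
Sensible, feed 214→25 °C: -709.24 kJ/s
Outlet flows (mol/s): A 15.429, O₂ 7.6644, B 6.2713
Sensible, products 25→82.2 °C: 219.31 kJ/s
Q = ΔH = -1913.5 kJ/s = -1913.5 kW
Heat removed = 6888.7 MJ/h

Q_out = 6890 MJ/h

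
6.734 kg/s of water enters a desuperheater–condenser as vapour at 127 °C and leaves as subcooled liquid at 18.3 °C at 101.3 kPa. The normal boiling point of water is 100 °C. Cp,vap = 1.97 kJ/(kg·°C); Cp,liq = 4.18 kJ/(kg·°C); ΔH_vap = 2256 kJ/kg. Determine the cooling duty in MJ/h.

Q_c = 64300 MJ/h

vapour 127→100 °C: -53.19 kJ/kg
condensation at 100 °C: -2256 kJ/kg
liquid 100→18.3 °C: -341.51 kJ/kg
Δh = -53.19 + -2256 + -341.51 = -2650.7 kJ/kg
Q = ṁ·Δh = 6.734 kg/s × -2650.7 kJ/kg = -17850 kJ/s
|Q| = 17850 kW = 64259 MJ/h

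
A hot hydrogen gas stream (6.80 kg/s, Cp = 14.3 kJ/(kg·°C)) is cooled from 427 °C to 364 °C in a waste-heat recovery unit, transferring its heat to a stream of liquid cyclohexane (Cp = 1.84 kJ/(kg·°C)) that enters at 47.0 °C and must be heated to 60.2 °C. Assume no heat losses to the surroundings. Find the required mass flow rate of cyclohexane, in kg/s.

Heat released by hot stream: Q = 6.80 × 14.3 × (427 − 364) = 6126.1 kJ/s
Energy balance on cold side (adiabatic exchanger): Q = ṁ_c·Cp_c·(T_c,out − T_c,in)
ṁ_c = 6126.1 / [1.84 × (60.2 − 47.0)] = 252.23 kg/s

ṁ_c = 252 kg/s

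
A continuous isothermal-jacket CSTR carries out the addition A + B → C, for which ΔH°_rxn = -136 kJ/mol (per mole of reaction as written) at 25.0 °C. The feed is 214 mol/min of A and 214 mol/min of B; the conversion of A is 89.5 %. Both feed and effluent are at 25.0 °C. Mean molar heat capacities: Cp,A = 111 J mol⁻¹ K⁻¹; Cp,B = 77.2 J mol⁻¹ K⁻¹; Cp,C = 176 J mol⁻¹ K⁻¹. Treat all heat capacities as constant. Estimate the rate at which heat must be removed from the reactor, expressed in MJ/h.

Q_out = 1560 MJ/h

Extent of reaction ξ = 0.895 × 214 = 191.53 mol/min
Reaction term: ξ·ΔH°_rxn = 191.53 × -136 = -26048 kJ/min
Q = ΔH = -26048 kJ/min = -434.13 kW
Heat removed = 1562.9 MJ/h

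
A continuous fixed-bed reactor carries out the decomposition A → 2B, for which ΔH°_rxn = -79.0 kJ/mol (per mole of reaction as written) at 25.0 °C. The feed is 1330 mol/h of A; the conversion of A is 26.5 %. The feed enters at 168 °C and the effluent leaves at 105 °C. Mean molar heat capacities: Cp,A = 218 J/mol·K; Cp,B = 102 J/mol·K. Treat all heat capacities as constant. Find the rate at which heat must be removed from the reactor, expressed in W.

Q_out = 12900 W

Extent of reaction ξ = 0.265 × 1330 = 352.45 mol/h
Reaction term: ξ·ΔH°_rxn = 352.45 × -79.0 = -27844 kJ/h
Sensible, feed 168→25 °C: -41461 kJ/h
Outlet flows (mol/h): A 977.55, B 704.9
Sensible, products 25→105 °C: 22800 kJ/h
Q = ΔH = -46505 kJ/h = -12.918 kW
Heat removed = 12918 W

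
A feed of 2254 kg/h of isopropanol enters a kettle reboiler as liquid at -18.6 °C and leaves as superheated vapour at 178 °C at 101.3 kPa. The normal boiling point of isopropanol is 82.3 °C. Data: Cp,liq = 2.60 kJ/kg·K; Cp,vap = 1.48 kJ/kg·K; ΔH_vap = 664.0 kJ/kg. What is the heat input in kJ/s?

Q = 669 kJ/s

liquid -18.6→82.3 °C: 262.34 kJ/kg
vaporisation at 82.3 °C: 664 kJ/kg
vapour 82.3→178 °C: 141.64 kJ/kg
Δh = 262.34 + 664 + 141.64 = 1068 kJ/kg
Q = ṁ·Δh = 2254 kg/h × 1068 kJ/kg = 2.4072e+06 kJ/h
|Q| = 668.67 kW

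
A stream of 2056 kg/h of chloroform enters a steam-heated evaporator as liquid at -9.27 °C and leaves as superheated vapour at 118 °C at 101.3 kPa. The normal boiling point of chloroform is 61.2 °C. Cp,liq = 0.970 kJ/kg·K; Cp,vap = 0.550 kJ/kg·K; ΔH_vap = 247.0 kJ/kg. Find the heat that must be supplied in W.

liquid -9.27→61.2 °C: 68.356 kJ/kg
vaporisation at 61.2 °C: 247 kJ/kg
vapour 61.2→118 °C: 31.24 kJ/kg
Δh = 68.356 + 247 + 31.24 = 346.6 kJ/kg
Q = ṁ·Δh = 2056 kg/h × 346.6 kJ/kg = 712600 kJ/h
|Q| = 197.94 kW = 197940 W

Q = 198000 W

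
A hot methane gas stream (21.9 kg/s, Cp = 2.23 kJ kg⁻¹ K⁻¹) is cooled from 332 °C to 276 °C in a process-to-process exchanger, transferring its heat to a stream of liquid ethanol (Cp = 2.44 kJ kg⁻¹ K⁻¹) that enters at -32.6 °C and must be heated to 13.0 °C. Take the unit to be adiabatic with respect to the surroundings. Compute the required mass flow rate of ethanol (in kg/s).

ṁ_c = 24.6 kg/s

Heat released by hot stream: Q = 21.9 × 2.23 × (332 − 276) = 2734.9 kJ/s
Energy balance on cold side (adiabatic exchanger): Q = ṁ_c·Cp_c·(T_c,out − T_c,in)
ṁ_c = 2734.9 / [2.44 × (13.0 − -32.6)] = 24.58 kg/s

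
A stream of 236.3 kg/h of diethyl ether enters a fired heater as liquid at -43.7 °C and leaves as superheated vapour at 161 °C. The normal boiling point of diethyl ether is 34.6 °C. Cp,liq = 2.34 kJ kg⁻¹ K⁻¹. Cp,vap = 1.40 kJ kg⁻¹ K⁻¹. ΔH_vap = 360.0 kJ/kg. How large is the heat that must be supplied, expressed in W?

Q = 47300 W

liquid -43.7→34.6 °C: 183.22 kJ/kg
vaporisation at 34.6 °C: 360 kJ/kg
vapour 34.6→161 °C: 176.96 kJ/kg
Δh = 183.22 + 360 + 176.96 = 720.18 kJ/kg
Q = ṁ·Δh = 236.3 kg/h × 720.18 kJ/kg = 170180 kJ/h
|Q| = 47.272 kW = 47272 W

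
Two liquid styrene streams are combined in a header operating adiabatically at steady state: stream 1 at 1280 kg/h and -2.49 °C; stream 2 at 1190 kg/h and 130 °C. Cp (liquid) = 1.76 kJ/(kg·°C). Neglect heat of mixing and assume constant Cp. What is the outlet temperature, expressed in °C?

T_out = 61.3 °C

Adiabatic, steady state ⇒ Σ ṁᵢCp,ᵢ(T_out − Tᵢ) = 0
Σ ṁᵢCp,ᵢTᵢ = 1280×1.76×-2.49 + 1190×1.76×130 = 266660
Σ ṁᵢCp,ᵢ = 1280×1.76 + 1190×1.76 = 4347.2
T_out = 266660 / 4347.2 = 61.341 °C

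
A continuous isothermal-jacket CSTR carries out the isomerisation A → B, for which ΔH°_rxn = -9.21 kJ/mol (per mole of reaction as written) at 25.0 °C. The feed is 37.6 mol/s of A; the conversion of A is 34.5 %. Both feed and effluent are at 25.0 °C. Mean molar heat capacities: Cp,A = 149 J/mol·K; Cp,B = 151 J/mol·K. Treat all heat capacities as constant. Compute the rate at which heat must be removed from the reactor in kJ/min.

Q_out = 7170 kJ/min

Extent of reaction ξ = 0.345 × 37.6 = 12.972 mol/s
Reaction term: ξ·ΔH°_rxn = 12.972 × -9.21 = -119.47 kJ/s
Q = ΔH = -119.47 kJ/s = -119.47 kW
Heat removed = 7168.3 kJ/min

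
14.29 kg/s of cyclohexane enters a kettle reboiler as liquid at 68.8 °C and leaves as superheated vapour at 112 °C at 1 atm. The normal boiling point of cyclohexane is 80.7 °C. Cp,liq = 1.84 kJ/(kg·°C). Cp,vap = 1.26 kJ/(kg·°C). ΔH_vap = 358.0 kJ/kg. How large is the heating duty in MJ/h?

Q = 21600 MJ/h

liquid 68.8→80.7 °C: 21.896 kJ/kg
vaporisation at 80.7 °C: 358 kJ/kg
vapour 80.7→112 °C: 39.438 kJ/kg
Δh = 21.896 + 358 + 39.438 = 419.33 kJ/kg
Q = ṁ·Δh = 14.29 kg/s × 419.33 kJ/kg = 5992.3 kJ/s
|Q| = 5992.3 kW = 21572 MJ/h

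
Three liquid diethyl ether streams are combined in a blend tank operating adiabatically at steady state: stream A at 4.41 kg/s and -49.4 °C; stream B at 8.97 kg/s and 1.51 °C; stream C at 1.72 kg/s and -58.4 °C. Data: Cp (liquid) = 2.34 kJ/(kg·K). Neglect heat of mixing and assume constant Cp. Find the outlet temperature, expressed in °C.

Adiabatic, steady state ⇒ Σ ṁᵢCp,ᵢ(T_out − Tᵢ) = 0
T_out = Σ ṁᵢCp,ᵢTᵢ / Σ ṁᵢCp,ᵢ
      = -713.13 / 35.334 = -20.183 °C

T_out = -20.2 °C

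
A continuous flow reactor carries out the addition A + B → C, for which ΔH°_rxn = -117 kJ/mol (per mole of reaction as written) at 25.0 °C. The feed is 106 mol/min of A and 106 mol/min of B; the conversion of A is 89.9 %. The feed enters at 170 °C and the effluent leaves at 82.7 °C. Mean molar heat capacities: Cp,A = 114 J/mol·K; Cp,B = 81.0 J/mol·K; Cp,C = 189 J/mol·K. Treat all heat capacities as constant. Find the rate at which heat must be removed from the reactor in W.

Q_out = 216000 W

Extent of reaction ξ = 0.899 × 106 = 95.294 mol/min
Reaction term: ξ·ΔH°_rxn = 95.294 × -117 = -11149 kJ/min
Sensible, feed 170→25 °C: -2997.2 kJ/min
Outlet flows (mol/min): A 10.706, B 10.706, C 95.294
Sensible, products 25→82.7 °C: 1159.7 kJ/min
Q = ΔH = -12987 kJ/min = -216.45 kW
Heat removed = 216450 W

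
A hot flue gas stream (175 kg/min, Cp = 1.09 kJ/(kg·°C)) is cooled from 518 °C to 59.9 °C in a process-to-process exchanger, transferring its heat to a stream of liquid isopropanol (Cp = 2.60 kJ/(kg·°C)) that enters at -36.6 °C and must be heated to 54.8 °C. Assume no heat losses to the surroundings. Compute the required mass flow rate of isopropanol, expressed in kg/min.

Heat released by hot stream: Q = 175 × 1.09 × (518 − 59.9) = 87383 kJ/min
Energy balance on cold side (adiabatic exchanger): Q = ṁ_c·Cp_c·(T_c,out − T_c,in)
ṁ_c = 87383 / [2.60 × (54.8 − -36.6)] = 367.71 kg/min

ṁ_c = 368 kg/min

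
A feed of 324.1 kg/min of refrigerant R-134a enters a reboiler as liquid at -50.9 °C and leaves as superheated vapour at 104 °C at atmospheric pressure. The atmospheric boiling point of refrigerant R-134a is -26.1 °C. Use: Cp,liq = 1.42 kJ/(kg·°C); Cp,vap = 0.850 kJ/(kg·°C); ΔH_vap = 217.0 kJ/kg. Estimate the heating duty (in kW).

liquid -50.9→-26.1 °C: 35.216 kJ/kg
vaporisation at -26.1 °C: 217 kJ/kg
vapour -26.1→104 °C: 110.58 kJ/kg
Δh = 35.216 + 217 + 110.58 = 362.8 kJ/kg
Q = ṁ·Δh = 324.1 kg/min × 362.8 kJ/kg = 117580 kJ/min
|Q| = 1959.7 kW

Q = 1960 kW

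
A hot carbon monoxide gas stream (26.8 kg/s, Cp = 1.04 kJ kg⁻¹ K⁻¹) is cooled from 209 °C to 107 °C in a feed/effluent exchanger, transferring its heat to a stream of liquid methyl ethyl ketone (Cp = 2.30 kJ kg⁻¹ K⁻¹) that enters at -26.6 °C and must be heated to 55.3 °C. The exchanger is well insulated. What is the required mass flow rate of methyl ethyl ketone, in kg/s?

ṁ_c = 15.1 kg/s

Heat released by hot stream: Q = 26.8 × 1.04 × (209 − 107) = 2842.9 kJ/s
Energy balance on cold side (adiabatic exchanger): Q = ṁ_c·Cp_c·(T_c,out − T_c,in)
ṁ_c = 2842.9 / [2.30 × (55.3 − -26.6)] = 15.092 kg/s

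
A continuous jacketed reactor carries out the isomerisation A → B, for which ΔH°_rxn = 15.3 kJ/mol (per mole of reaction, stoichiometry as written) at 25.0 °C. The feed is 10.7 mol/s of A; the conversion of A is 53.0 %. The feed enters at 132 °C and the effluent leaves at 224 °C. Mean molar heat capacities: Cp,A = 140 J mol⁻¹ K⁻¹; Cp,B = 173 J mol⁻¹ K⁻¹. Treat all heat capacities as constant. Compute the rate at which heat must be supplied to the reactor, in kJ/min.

Q_in = 15700 kJ/min

Extent of reaction ξ = 0.530 × 10.7 = 5.671 mol/s
Reaction term: ξ·ΔH°_rxn = 5.671 × 15.3 = 86.766 kJ/s
Sensible, feed 132→25 °C: -160.29 kJ/s
Outlet flows (mol/s): A 5.029, B 5.671
Sensible, products 25→224 °C: 335.34 kJ/s
Q = ΔH = 261.82 kJ/s = 261.82 kW
Heat supplied = 15709 kJ/min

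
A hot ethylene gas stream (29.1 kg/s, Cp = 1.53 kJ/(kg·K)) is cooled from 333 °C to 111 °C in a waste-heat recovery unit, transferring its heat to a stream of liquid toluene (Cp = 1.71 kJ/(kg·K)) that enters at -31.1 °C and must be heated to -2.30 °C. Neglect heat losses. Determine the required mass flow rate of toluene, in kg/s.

Heat released by hot stream: Q = 29.1 × 1.53 × (333 − 111) = 9884.1 kJ/s
Energy balance on cold side (adiabatic exchanger): Q = ṁ_c·Cp_c·(T_c,out − T_c,in)
ṁ_c = 9884.1 / [1.71 × (-2.30 − -31.1)] = 200.7 kg/s

ṁ_c = 201 kg/s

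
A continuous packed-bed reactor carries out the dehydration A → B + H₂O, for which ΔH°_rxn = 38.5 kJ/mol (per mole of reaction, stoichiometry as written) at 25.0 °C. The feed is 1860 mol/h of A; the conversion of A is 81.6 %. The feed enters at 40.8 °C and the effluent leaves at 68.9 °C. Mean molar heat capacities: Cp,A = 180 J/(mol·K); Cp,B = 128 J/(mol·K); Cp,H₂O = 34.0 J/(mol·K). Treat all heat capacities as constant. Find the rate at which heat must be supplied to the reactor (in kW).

Q_in = 18.5 kW

Extent of reaction ξ = 0.816 × 1860 = 1517.8 mol/h
Reaction term: ξ·ΔH°_rxn = 1517.8 × 38.5 = 58434 kJ/h
Sensible, feed 40.8→25 °C: -5289.8 kJ/h
Outlet flows (mol/h): A 342.24, B 1517.8, H₂O 1517.8
Sensible, products 25→68.9 °C: 13498 kJ/h
Q = ΔH = 66642 kJ/h = 18.512 kW
Heat supplied = 18.512 kW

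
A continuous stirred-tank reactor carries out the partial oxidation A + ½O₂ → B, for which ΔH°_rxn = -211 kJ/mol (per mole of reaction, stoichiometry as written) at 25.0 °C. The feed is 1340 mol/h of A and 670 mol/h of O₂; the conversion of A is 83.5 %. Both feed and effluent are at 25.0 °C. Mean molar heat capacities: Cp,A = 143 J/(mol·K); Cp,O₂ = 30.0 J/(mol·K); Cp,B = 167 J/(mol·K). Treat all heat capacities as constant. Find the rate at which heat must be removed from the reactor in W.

Extent of reaction ξ = 0.835 × 1340 = 1118.9 mol/h
Reaction term: ξ·ΔH°_rxn = 1118.9 × -211 = -236090 kJ/h
Q = ΔH = -236090 kJ/h = -65.58 kW
Heat removed = 65580 W

Q_out = 65600 W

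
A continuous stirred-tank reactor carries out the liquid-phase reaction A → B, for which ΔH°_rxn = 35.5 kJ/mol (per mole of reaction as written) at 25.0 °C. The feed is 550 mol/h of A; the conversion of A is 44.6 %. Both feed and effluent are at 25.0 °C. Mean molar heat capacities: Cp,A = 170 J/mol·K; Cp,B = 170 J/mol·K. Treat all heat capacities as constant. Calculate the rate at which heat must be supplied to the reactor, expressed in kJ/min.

Q_in = 145 kJ/min

Extent of reaction ξ = 0.446 × 550 = 245.3 mol/h
Reaction term: ξ·ΔH°_rxn = 245.3 × 35.5 = 8708.1 kJ/h
Q = ΔH = 8708.1 kJ/h = 2.4189 kW
Heat supplied = 145.14 kJ/min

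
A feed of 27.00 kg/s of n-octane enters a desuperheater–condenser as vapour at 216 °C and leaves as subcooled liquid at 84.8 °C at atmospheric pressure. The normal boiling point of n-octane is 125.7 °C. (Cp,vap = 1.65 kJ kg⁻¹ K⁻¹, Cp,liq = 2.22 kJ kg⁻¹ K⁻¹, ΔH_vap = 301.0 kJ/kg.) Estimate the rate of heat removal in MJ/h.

vapour 216→125.7 °C: -148.99 kJ/kg
condensation at 125.7 °C: -301 kJ/kg
liquid 125.7→84.8 °C: -90.798 kJ/kg
Δh = -148.99 + -301 + -90.798 = -540.79 kJ/kg
Q = ṁ·Δh = 27.00 kg/s × -540.79 kJ/kg = -14601 kJ/s
|Q| = 14601 kW = 52565 MJ/h

Q_c = 52600 MJ/h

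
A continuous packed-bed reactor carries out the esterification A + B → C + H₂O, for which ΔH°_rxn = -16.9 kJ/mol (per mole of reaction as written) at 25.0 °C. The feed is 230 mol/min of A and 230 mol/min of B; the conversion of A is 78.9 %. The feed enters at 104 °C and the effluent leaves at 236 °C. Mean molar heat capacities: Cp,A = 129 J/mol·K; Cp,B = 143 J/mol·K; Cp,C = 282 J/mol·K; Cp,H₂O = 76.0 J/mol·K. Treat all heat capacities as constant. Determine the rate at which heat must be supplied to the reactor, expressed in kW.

Extent of reaction ξ = 0.789 × 230 = 181.47 mol/min
Reaction term: ξ·ΔH°_rxn = 181.47 × -16.9 = -3066.8 kJ/min
Sensible, feed 104→25 °C: -4942.2 kJ/min
Outlet flows (mol/min): A 48.53, B 48.53, C 181.47, H₂O 181.47
Sensible, products 25→236 °C: 16493 kJ/min
Q = ΔH = 8484 kJ/min = 141.4 kW
Heat supplied = 141.4 kW

Q_in = 141 kW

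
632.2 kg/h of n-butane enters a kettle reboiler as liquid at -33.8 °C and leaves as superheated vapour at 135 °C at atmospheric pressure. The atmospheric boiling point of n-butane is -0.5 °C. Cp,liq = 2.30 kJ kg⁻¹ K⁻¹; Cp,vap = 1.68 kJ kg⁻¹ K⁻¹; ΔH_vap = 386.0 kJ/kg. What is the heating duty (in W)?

liquid -33.8→-0.5 °C: 76.59 kJ/kg
vaporisation at -0.5 °C: 386 kJ/kg
vapour -0.5→135 °C: 227.64 kJ/kg
Δh = 76.59 + 386 + 227.64 = 690.23 kJ/kg
Q = ṁ·Δh = 632.2 kg/h × 690.23 kJ/kg = 436360 kJ/h
|Q| = 121.21 kW = 121210 W

Q = 121000 W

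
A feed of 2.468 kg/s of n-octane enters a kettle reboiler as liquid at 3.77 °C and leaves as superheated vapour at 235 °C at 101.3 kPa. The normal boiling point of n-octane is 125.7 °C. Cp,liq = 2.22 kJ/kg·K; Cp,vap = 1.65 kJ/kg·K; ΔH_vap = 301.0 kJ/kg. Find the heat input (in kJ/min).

Q = 111000 kJ/min

liquid 3.77→125.7 °C: 270.68 kJ/kg
vaporisation at 125.7 °C: 301 kJ/kg
vapour 125.7→235 °C: 180.34 kJ/kg
Δh = 270.68 + 301 + 180.34 = 752.03 kJ/kg
Q = ṁ·Δh = 2.468 kg/s × 752.03 kJ/kg = 1856 kJ/s
|Q| = 1856 kW = 111360 kJ/min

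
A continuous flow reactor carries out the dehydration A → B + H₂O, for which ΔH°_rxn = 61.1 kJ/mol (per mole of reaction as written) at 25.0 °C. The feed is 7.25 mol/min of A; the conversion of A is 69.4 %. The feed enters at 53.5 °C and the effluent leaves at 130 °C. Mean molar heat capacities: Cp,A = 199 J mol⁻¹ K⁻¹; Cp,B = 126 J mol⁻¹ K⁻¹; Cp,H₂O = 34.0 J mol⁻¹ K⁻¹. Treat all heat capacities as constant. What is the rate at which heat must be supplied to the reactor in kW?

Q_in = 6.62 kW

Extent of reaction ξ = 0.694 × 7.25 = 5.0315 mol/min
Reaction term: ξ·ΔH°_rxn = 5.0315 × 61.1 = 307.42 kJ/min
Sensible, feed 53.5→25 °C: -41.118 kJ/min
Outlet flows (mol/min): A 2.2185, B 5.0315, H₂O 5.0315
Sensible, products 25→130 °C: 130.88 kJ/min
Q = ΔH = 397.19 kJ/min = 6.6199 kW
Heat supplied = 6.6199 kW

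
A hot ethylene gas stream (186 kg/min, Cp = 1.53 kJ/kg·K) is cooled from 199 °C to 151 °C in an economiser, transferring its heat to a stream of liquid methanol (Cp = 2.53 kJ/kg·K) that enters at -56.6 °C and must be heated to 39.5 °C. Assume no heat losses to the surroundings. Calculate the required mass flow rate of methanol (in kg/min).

ṁ_c = 56.2 kg/min

Heat released by hot stream: Q = 186 × 1.53 × (199 − 151) = 13660 kJ/min
Energy balance on cold side (adiabatic exchanger): Q = ṁ_c·Cp_c·(T_c,out − T_c,in)
ṁ_c = 13660 / [2.53 × (39.5 − -56.6)] = 56.183 kg/min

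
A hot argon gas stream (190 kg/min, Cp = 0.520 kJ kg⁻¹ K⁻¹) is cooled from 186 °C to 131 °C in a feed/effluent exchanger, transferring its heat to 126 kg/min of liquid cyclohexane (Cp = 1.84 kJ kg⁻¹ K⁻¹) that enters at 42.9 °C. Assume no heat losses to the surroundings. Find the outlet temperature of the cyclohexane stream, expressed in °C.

Heat released by hot stream: Q = 190 × 0.520 × (186 − 131) = 5434 kJ/min
Energy balance on cold side (adiabatic exchanger): Q = ṁ_c·Cp_c·(T_c,out − T_c,in)
T_c,out = 42.9 + 5434/(126 × 1.84) = 66.339 °C

T_c,out = 66.3 °C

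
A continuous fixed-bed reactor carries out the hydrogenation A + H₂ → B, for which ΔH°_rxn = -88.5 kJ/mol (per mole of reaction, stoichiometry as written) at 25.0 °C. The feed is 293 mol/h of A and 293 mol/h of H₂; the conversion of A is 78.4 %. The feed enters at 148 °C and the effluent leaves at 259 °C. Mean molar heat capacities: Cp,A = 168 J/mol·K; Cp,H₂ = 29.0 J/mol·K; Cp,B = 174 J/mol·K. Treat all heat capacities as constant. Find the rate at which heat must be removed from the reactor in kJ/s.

Extent of reaction ξ = 0.784 × 293 = 229.71 mol/h
Reaction term: ξ·ΔH°_rxn = 229.71 × -88.5 = -20330 kJ/h
Sensible, feed 148→25 °C: -7099.7 kJ/h
Outlet flows (mol/h): A 63.288, H₂ 63.288, B 229.71
Sensible, products 25→259 °C: 12270 kJ/h
Q = ΔH = -15159 kJ/h = -4.2108 kW
Heat removed = 4.2108 kJ/s

Q_out = 4.21 kJ/s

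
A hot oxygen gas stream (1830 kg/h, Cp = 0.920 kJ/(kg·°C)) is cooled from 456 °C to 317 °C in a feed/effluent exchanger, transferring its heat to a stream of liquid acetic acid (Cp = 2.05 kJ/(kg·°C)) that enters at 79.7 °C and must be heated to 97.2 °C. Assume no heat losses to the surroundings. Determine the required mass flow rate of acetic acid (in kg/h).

ṁ_c = 6520 kg/h

Heat released by hot stream: Q = 1830 × 0.920 × (456 − 317) = 234020 kJ/h
Energy balance on cold side (adiabatic exchanger): Q = ṁ_c·Cp_c·(T_c,out − T_c,in)
ṁ_c = 234020 / [2.05 × (97.2 − 79.7)] = 6523.2 kg/h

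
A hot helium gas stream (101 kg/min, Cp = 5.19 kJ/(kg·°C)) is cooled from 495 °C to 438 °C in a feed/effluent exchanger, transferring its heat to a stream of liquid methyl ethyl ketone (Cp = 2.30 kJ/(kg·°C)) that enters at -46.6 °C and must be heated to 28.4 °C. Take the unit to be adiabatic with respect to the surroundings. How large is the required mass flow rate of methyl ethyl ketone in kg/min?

Heat released by hot stream: Q = 101 × 5.19 × (495 − 438) = 29879 kJ/min
Energy balance on cold side (adiabatic exchanger): Q = ṁ_c·Cp_c·(T_c,out − T_c,in)
ṁ_c = 29879 / [2.30 × (28.4 − -46.6)] = 173.21 kg/min

ṁ_c = 173 kg/min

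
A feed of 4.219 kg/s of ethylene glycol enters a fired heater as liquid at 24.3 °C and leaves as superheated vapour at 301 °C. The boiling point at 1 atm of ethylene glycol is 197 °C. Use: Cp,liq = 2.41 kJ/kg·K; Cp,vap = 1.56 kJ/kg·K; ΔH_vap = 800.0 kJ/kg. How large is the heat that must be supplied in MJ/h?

Q = 20900 MJ/h

liquid 24.3→197 °C: 416.21 kJ/kg
vaporisation at 197 °C: 800 kJ/kg
vapour 197→301 °C: 162.24 kJ/kg
Δh = 416.21 + 800 + 162.24 = 1378.4 kJ/kg
Q = ṁ·Δh = 4.219 kg/s × 1378.4 kJ/kg = 5815.7 kJ/s
|Q| = 5815.7 kW = 20936 MJ/h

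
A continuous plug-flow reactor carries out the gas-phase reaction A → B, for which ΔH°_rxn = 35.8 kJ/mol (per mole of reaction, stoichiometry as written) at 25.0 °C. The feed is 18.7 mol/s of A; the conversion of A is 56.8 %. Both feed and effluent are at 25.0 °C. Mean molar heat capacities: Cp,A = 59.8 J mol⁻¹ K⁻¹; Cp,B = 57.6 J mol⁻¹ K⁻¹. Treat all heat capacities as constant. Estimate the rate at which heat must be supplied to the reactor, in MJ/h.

Q_in = 1370 MJ/h

Extent of reaction ξ = 0.568 × 18.7 = 10.622 mol/s
Reaction term: ξ·ΔH°_rxn = 10.622 × 35.8 = 380.25 kJ/s
Q = ΔH = 380.25 kJ/s = 380.25 kW
Heat supplied = 1368.9 MJ/h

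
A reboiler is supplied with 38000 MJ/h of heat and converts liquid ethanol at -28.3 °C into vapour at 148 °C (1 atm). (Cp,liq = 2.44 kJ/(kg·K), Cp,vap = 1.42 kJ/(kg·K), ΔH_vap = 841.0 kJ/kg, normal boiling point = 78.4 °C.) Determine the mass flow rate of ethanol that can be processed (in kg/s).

ṁ = 8.79 kg/s

Δh = 2.44×(78.4−-28.3) + 841.0 + 1.42×(148−78.4) = 1200.2 kJ/kg
Q = 38000 MJ/h = 10556 kJ/s = 10556 kJ/s
ṁ = Q/Δh = 10556 / 1200.2 = 8.795 kg/s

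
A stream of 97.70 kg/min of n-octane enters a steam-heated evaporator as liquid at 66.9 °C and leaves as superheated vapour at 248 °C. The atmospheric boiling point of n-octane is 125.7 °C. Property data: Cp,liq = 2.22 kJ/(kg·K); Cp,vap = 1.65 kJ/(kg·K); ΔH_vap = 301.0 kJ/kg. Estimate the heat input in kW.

Q = 1030 kW

liquid 66.9→125.7 °C: 130.54 kJ/kg
vaporisation at 125.7 °C: 301 kJ/kg
vapour 125.7→248 °C: 201.79 kJ/kg
Δh = 130.54 + 301 + 201.79 = 633.33 kJ/kg
Q = ṁ·Δh = 97.70 kg/min × 633.33 kJ/kg = 61876 kJ/min
|Q| = 1031.3 kW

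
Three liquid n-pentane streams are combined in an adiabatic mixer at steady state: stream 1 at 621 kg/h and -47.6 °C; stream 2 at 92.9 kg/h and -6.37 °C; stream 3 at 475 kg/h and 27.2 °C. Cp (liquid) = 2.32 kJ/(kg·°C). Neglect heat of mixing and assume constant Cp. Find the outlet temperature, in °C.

T_out = -14.5 °C

Energy balance with Q = 0: Σ ṁᵢCp,ᵢ(T_out − Tᵢ) = 0
T_out = Σ ṁᵢCp,ᵢTᵢ / Σ ṁᵢCp,ᵢ
      = -39977 / 2758.2 = -14.494 °C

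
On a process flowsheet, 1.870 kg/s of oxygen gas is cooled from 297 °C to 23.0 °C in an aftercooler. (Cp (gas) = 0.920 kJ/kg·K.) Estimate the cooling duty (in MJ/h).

Q = ṁ·Cp·ΔT = 1.870 × 0.920 × (23.0 − 297) = -471.39 kJ/s
Cooling duty = 1697 MJ/h

Q_c = 1700 MJ/h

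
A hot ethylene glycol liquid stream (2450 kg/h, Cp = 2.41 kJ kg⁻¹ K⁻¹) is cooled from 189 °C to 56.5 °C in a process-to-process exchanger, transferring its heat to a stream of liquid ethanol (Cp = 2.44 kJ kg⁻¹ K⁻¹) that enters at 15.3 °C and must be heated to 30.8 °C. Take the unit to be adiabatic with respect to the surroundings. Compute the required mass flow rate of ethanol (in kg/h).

Heat released by hot stream: Q = 2450 × 2.41 × (189 − 56.5) = 782350 kJ/h
Energy balance on cold side (adiabatic exchanger): Q = ṁ_c·Cp_c·(T_c,out − T_c,in)
ṁ_c = 782350 / [2.44 × (30.8 − 15.3)] = 20686 kg/h

ṁ_c = 20700 kg/h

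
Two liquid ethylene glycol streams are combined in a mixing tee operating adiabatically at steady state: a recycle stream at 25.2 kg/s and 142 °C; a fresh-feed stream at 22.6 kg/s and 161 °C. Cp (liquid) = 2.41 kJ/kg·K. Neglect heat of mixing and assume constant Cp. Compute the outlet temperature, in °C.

T_out = 151 °C

Adiabatic, steady state ⇒ Σ ṁᵢCp,ᵢ(T_out − Tᵢ) = 0
Σ ṁᵢCp,ᵢTᵢ = 25.2×2.41×142 + 22.6×2.41×161 = 17393
Σ ṁᵢCp,ᵢ = 25.2×2.41 + 22.6×2.41 = 115.2
T_out = 17393 / 115.2 = 150.98 °C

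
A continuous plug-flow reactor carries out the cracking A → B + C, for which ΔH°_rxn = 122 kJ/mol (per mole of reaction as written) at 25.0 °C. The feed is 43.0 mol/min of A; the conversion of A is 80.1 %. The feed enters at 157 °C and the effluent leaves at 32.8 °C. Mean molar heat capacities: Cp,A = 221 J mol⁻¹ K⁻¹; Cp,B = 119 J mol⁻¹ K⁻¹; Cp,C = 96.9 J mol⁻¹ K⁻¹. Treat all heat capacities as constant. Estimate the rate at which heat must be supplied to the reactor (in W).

Extent of reaction ξ = 0.801 × 43.0 = 34.443 mol/min
Reaction term: ξ·ΔH°_rxn = 34.443 × 122 = 4202 kJ/min
Sensible, feed 157→25 °C: -1254.4 kJ/min
Outlet flows (mol/min): A 8.557, B 34.443, C 34.443
Sensible, products 25→32.8 °C: 72.753 kJ/min
Q = ΔH = 3020.4 kJ/min = 50.34 kW
Heat supplied = 50340 W

Q_in = 50300 W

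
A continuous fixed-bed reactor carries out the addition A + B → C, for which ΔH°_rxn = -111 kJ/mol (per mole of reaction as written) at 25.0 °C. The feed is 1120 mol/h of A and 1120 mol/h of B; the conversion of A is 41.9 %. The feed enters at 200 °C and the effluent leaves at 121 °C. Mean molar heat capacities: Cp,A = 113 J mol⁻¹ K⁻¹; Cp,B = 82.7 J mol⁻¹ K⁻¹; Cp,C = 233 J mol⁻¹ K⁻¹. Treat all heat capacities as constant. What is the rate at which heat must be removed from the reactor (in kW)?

Q_out = 18.8 kW

Extent of reaction ξ = 0.419 × 1120 = 469.28 mol/h
Reaction term: ξ·ΔH°_rxn = 469.28 × -111 = -52090 kJ/h
Sensible, feed 200→25 °C: -38357 kJ/h
Outlet flows (mol/h): A 650.72, B 650.72, C 469.28
Sensible, products 25→121 °C: 22722 kJ/h
Q = ΔH = -67725 kJ/h = -18.813 kW
Heat removed = 18.813 kW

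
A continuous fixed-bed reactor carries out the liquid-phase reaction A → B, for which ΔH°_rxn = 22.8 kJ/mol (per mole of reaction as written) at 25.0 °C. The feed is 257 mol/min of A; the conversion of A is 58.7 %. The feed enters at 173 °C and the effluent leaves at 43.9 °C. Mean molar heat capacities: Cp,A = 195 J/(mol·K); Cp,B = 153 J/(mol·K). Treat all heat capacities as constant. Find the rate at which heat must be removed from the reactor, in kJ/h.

Q_out = 189000 kJ/h

Extent of reaction ξ = 0.587 × 257 = 150.86 mol/min
Reaction term: ξ·ΔH°_rxn = 150.86 × 22.8 = 3439.6 kJ/min
Sensible, feed 173→25 °C: -7417 kJ/min
Outlet flows (mol/min): A 106.14, B 150.86
Sensible, products 25→43.9 °C: 827.42 kJ/min
Q = ΔH = -3150 kJ/min = -52.5 kW
Heat removed = 189000 kJ/h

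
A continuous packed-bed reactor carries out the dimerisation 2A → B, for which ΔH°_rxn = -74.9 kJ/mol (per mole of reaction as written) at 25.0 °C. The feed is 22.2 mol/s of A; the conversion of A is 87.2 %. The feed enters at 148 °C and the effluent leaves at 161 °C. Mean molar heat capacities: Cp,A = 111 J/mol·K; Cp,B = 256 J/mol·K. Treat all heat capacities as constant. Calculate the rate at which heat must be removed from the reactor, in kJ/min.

Extent of reaction ξ = 0.872 × 22.2 / 2 = 9.6792 mol/s
Reaction term: ξ·ΔH°_rxn = 9.6792 × -74.9 = -724.97 kJ/s
Sensible, feed 148→25 °C: -303.1 kJ/s
Outlet flows (mol/s): A 2.8416, B 9.6792
Sensible, products 25→161 °C: 379.89 kJ/s
Q = ΔH = -648.18 kJ/s = -648.18 kW
Heat removed = 38891 kJ/min

Q_out = 38900 kJ/min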